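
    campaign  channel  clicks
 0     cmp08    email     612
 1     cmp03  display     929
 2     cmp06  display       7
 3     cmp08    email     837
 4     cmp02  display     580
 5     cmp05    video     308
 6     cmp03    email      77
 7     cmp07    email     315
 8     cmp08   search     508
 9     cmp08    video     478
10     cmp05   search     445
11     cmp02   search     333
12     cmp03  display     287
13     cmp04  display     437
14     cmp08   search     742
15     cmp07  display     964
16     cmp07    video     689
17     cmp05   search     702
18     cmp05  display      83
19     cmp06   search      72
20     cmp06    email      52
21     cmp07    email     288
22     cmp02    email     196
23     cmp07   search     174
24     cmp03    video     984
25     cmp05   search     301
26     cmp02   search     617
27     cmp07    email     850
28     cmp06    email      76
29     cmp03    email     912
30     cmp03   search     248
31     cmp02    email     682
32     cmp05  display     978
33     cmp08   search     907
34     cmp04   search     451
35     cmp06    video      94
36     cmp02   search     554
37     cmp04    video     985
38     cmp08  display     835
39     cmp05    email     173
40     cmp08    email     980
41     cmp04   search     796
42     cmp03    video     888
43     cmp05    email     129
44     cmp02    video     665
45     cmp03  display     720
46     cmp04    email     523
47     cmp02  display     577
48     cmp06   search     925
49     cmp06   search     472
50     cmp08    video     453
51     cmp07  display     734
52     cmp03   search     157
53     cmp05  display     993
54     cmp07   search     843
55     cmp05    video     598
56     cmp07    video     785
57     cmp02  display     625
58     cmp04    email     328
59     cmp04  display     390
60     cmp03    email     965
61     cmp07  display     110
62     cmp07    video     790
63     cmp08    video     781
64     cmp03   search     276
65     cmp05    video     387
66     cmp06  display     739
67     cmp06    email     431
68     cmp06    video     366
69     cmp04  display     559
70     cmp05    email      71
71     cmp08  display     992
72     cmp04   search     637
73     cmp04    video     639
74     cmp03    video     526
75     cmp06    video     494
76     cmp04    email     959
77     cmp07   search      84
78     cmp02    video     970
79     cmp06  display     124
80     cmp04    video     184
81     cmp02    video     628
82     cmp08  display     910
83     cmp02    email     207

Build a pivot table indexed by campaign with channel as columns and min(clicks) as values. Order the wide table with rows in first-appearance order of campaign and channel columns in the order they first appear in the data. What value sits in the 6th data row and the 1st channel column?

288

With rows in first-appearance order of campaign, row 6 is campaign=cmp07. channel columns in first-appearance order: email, display, video, search; column 1 is email.
Long rows with campaign=cmp07, channel=email: min(315, 288, 850) = 288.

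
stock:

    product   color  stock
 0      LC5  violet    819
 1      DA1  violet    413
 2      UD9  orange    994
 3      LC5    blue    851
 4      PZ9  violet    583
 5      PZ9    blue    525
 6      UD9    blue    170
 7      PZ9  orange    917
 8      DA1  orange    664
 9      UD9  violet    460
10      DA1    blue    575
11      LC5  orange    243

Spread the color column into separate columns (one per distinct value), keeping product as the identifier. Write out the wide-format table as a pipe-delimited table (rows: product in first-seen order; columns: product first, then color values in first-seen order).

| product | violet | orange | blue |
| LC5 | 819 | 243 | 851 |
| DA1 | 413 | 664 | 575 |
| UD9 | 460 | 994 | 170 |
| PZ9 | 583 | 917 | 525 |

Columns: product plus the 3 distinct color values (violet, orange, blue).
For example, row LC5 column violet takes stock=819 from the long row (LC5, violet).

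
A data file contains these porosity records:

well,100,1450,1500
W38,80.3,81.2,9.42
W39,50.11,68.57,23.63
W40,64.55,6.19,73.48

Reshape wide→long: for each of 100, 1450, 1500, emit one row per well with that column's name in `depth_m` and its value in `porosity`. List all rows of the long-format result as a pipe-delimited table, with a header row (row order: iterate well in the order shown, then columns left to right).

Each (well, column) pair becomes one row: 3 × 3 = 9 rows.
For example, (W38, 100) → porosity=80.3.

| well | depth_m | porosity |
| W38 | 100 | 80.3 |
| W38 | 1450 | 81.2 |
| W38 | 1500 | 9.42 |
| W39 | 100 | 50.11 |
| W39 | 1450 | 68.57 |
| W39 | 1500 | 23.63 |
| W40 | 100 | 64.55 |
| W40 | 1450 | 6.19 |
| W40 | 1500 | 73.48 |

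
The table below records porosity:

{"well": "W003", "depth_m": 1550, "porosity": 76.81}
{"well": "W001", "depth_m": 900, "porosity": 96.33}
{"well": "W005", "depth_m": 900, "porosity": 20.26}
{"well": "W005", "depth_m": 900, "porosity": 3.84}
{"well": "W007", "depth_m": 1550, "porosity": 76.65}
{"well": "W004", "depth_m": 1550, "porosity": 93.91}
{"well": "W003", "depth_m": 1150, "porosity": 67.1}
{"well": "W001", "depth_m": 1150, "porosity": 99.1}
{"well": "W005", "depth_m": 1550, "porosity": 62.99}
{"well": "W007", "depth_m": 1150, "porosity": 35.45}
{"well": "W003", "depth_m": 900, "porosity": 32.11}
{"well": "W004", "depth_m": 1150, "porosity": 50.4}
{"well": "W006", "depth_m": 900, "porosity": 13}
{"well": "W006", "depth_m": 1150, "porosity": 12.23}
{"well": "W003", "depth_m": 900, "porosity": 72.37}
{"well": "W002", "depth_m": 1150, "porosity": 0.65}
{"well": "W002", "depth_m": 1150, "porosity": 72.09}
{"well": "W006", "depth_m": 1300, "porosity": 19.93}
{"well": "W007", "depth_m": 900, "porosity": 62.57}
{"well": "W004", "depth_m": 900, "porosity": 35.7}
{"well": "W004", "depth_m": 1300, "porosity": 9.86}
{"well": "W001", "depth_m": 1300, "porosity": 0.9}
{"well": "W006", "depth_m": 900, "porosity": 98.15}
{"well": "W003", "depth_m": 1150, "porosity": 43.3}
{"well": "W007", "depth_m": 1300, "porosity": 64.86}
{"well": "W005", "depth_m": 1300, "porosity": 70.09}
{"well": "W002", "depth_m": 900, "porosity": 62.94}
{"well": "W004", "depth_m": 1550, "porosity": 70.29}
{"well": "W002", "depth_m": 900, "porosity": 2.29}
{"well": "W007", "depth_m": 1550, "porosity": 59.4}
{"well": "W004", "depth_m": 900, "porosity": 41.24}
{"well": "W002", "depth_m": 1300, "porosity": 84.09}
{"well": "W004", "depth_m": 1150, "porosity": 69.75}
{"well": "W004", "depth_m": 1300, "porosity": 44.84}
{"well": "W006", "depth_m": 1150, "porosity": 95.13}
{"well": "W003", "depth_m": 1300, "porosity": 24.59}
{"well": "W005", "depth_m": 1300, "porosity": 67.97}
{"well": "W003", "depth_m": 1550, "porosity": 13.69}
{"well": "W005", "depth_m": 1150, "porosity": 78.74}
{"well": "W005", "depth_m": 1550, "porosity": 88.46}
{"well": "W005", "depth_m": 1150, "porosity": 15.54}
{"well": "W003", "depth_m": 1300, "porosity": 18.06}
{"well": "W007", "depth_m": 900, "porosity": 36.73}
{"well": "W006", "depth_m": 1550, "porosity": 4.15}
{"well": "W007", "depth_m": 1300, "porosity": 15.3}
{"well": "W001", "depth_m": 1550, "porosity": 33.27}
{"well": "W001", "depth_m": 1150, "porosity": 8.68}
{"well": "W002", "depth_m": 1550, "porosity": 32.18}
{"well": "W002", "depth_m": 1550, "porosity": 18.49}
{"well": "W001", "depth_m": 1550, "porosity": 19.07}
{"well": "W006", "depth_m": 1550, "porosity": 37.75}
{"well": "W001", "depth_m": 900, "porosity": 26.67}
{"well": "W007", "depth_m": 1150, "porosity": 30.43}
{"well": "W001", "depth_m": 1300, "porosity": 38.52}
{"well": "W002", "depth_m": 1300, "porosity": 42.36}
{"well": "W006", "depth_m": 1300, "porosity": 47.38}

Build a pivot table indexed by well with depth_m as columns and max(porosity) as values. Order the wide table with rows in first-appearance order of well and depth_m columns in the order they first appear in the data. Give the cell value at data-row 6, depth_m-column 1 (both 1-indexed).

With rows in first-appearance order of well, row 6 is well=W006. depth_m columns in first-appearance order: 1550, 900, 1150, 1300; column 1 is 1550.
Long rows with well=W006, depth_m=1550: max(4.15, 37.75) = 37.75.

37.75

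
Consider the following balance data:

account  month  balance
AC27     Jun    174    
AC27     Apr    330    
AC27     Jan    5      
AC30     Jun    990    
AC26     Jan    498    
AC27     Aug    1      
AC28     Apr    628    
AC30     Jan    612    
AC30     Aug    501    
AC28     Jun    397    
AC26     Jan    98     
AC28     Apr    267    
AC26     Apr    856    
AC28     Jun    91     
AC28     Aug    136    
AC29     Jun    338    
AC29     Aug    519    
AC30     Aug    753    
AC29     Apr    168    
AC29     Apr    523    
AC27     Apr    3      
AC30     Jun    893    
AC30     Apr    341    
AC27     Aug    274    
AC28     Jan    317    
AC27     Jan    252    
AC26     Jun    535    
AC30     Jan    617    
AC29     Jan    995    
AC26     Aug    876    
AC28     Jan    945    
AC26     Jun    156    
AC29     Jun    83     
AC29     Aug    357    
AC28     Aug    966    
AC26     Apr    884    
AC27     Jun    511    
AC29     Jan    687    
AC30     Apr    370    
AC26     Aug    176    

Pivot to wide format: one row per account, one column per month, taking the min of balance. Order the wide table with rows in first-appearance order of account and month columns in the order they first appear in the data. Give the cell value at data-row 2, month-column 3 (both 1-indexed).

With rows in first-appearance order of account, row 2 is account=AC30. month columns in first-appearance order: Jun, Apr, Jan, Aug; column 3 is Jan.
Long rows with account=AC30, month=Jan: min(612, 617) = 612.

612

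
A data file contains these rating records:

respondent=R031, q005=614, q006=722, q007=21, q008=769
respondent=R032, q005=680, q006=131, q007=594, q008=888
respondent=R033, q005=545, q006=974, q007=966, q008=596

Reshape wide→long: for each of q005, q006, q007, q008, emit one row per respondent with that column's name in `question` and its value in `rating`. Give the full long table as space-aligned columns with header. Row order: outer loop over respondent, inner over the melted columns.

respondent  question  rating
R031        q005      614   
R031        q006      722   
R031        q007      21    
R031        q008      769   
R032        q005      680   
R032        q006      131   
R032        q007      594   
R032        q008      888   
R033        q005      545   
R033        q006      974   
R033        q007      966   
R033        q008      596   

Each (respondent, column) pair becomes one row: 3 × 4 = 12 rows.
For example, (R031, q005) → rating=614.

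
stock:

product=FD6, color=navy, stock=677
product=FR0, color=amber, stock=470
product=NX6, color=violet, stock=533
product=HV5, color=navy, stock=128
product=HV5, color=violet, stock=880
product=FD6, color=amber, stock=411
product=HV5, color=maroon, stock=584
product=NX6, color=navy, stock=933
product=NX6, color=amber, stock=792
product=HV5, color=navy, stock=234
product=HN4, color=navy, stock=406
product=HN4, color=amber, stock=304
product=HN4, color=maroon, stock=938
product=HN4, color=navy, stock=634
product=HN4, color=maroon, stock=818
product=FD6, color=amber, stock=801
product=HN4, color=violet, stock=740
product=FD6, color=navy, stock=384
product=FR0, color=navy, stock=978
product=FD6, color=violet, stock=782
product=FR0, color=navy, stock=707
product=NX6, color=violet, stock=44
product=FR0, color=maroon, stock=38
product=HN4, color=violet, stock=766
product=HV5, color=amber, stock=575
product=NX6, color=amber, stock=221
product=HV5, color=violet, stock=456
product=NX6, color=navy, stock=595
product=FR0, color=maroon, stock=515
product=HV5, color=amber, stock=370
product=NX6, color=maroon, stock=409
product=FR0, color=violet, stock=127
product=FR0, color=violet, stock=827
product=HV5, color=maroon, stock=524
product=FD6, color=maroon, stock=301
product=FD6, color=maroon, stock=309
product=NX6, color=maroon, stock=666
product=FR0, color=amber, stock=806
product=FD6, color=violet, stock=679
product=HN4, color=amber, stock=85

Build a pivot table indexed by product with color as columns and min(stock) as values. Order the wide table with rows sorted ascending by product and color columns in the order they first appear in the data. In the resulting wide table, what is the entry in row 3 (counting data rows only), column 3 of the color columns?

740

With rows sorted ascending by product, row 3 is product=HN4. color columns in first-appearance order: navy, amber, violet, maroon; column 3 is violet.
Long rows with product=HN4, color=violet: min(740, 766) = 740.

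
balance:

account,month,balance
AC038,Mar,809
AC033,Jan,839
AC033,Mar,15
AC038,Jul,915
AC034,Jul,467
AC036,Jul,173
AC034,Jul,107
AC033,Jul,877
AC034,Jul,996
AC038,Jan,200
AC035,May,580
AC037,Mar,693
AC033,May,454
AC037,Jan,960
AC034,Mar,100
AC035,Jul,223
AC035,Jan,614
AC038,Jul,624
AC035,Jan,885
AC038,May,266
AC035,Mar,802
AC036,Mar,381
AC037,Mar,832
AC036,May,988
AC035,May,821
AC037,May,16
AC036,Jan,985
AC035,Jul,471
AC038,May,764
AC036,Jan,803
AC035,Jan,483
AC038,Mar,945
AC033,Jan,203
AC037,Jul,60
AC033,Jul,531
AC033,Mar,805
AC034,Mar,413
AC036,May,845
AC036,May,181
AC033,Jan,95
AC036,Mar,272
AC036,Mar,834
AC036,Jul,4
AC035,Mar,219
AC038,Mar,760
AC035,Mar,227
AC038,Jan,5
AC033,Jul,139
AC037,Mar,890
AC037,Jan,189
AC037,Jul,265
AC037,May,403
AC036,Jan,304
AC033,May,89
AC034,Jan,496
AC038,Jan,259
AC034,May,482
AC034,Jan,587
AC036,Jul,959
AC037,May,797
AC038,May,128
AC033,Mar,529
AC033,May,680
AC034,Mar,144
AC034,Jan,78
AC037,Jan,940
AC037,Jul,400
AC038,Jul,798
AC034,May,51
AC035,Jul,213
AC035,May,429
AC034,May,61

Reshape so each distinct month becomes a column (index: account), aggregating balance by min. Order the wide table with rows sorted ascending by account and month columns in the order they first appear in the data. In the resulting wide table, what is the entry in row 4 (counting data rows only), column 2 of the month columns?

304

With rows sorted ascending by account, row 4 is account=AC036. month columns in first-appearance order: Mar, Jan, Jul, May; column 2 is Jan.
Long rows with account=AC036, month=Jan: min(985, 803, 304) = 304.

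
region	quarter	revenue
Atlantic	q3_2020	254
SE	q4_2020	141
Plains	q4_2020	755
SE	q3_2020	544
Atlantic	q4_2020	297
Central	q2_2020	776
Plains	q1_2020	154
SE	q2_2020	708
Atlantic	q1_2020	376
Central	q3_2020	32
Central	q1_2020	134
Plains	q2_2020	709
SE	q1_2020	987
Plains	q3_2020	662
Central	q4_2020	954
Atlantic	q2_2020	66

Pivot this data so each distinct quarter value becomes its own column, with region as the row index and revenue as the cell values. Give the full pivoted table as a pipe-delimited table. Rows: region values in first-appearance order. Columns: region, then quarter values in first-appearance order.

Columns: region plus the 4 distinct quarter values (q3_2020, q4_2020, q2_2020, q1_2020).
For example, row Atlantic column q3_2020 takes revenue=254 from the long row (Atlantic, q3_2020).

| region | q3_2020 | q4_2020 | q2_2020 | q1_2020 |
| Atlantic | 254 | 297 | 66 | 376 |
| SE | 544 | 141 | 708 | 987 |
| Plains | 662 | 755 | 709 | 154 |
| Central | 32 | 954 | 776 | 134 |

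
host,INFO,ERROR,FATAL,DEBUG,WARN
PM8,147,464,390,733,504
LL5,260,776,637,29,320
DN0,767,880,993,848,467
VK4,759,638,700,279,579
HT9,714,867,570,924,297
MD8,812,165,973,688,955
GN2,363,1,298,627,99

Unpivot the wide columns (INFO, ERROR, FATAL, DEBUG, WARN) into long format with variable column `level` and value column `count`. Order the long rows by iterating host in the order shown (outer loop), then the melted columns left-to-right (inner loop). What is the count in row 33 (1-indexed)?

298

35 rows total (7 × 5). Row 33: index ⌊(33-1)/5⌋ = 6 into host → GN2; (33-1) mod 5 = 2 into the melted columns → FATAL.
So row 33 is (GN2, FATAL, 298); count = 298.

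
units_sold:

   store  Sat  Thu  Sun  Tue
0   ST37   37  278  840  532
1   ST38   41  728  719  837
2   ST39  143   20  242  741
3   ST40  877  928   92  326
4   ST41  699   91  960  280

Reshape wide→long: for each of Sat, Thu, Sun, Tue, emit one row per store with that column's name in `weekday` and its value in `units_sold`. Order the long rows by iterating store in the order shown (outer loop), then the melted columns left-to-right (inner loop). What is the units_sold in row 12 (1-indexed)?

20 rows total (5 × 4). Row 12: index ⌊(12-1)/4⌋ = 2 into store → ST39; (12-1) mod 4 = 3 into the melted columns → Tue.
So row 12 is (ST39, Tue, 741); units_sold = 741.

741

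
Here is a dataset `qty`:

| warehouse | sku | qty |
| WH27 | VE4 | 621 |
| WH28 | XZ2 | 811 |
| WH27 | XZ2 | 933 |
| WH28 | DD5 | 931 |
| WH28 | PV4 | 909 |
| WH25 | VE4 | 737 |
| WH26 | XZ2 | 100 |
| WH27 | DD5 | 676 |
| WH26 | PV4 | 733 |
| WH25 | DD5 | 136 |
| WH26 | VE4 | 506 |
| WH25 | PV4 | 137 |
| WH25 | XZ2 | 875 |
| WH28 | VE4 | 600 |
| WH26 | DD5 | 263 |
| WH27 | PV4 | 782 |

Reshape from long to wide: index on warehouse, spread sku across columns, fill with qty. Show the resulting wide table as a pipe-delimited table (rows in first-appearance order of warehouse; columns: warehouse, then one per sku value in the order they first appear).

Columns: warehouse plus the 4 distinct sku values (VE4, XZ2, DD5, PV4).
For example, row WH27 column VE4 takes qty=621 from the long row (WH27, VE4).

| warehouse | VE4 | XZ2 | DD5 | PV4 |
| WH27 | 621 | 933 | 676 | 782 |
| WH28 | 600 | 811 | 931 | 909 |
| WH25 | 737 | 875 | 136 | 137 |
| WH26 | 506 | 100 | 263 | 733 |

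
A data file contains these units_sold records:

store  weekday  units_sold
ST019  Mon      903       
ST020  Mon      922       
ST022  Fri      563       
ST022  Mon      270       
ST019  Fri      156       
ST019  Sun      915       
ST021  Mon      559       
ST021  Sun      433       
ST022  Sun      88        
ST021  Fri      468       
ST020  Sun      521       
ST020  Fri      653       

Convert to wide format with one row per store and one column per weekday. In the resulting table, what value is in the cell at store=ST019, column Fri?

Wide layout: rows indexed by store, columns are the 3 distinct weekday values (Mon, Fri, Sun).
Cell (store=ST019, weekday=Fri) draws from the long row where store=ST019 and weekday=Fri, which has units_sold=156.

156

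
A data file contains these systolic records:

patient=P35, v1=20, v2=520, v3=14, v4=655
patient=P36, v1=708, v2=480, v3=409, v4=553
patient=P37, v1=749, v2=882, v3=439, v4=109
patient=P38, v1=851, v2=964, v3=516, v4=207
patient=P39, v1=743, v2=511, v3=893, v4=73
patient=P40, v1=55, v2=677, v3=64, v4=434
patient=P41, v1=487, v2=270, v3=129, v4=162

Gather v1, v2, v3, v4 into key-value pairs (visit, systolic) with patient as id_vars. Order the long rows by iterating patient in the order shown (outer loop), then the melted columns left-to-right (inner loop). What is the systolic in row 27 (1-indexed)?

28 rows total (7 × 4). Row 27: index ⌊(27-1)/4⌋ = 6 into patient → P41; (27-1) mod 4 = 2 into the melted columns → v3.
So row 27 is (P41, v3, 129); systolic = 129.

129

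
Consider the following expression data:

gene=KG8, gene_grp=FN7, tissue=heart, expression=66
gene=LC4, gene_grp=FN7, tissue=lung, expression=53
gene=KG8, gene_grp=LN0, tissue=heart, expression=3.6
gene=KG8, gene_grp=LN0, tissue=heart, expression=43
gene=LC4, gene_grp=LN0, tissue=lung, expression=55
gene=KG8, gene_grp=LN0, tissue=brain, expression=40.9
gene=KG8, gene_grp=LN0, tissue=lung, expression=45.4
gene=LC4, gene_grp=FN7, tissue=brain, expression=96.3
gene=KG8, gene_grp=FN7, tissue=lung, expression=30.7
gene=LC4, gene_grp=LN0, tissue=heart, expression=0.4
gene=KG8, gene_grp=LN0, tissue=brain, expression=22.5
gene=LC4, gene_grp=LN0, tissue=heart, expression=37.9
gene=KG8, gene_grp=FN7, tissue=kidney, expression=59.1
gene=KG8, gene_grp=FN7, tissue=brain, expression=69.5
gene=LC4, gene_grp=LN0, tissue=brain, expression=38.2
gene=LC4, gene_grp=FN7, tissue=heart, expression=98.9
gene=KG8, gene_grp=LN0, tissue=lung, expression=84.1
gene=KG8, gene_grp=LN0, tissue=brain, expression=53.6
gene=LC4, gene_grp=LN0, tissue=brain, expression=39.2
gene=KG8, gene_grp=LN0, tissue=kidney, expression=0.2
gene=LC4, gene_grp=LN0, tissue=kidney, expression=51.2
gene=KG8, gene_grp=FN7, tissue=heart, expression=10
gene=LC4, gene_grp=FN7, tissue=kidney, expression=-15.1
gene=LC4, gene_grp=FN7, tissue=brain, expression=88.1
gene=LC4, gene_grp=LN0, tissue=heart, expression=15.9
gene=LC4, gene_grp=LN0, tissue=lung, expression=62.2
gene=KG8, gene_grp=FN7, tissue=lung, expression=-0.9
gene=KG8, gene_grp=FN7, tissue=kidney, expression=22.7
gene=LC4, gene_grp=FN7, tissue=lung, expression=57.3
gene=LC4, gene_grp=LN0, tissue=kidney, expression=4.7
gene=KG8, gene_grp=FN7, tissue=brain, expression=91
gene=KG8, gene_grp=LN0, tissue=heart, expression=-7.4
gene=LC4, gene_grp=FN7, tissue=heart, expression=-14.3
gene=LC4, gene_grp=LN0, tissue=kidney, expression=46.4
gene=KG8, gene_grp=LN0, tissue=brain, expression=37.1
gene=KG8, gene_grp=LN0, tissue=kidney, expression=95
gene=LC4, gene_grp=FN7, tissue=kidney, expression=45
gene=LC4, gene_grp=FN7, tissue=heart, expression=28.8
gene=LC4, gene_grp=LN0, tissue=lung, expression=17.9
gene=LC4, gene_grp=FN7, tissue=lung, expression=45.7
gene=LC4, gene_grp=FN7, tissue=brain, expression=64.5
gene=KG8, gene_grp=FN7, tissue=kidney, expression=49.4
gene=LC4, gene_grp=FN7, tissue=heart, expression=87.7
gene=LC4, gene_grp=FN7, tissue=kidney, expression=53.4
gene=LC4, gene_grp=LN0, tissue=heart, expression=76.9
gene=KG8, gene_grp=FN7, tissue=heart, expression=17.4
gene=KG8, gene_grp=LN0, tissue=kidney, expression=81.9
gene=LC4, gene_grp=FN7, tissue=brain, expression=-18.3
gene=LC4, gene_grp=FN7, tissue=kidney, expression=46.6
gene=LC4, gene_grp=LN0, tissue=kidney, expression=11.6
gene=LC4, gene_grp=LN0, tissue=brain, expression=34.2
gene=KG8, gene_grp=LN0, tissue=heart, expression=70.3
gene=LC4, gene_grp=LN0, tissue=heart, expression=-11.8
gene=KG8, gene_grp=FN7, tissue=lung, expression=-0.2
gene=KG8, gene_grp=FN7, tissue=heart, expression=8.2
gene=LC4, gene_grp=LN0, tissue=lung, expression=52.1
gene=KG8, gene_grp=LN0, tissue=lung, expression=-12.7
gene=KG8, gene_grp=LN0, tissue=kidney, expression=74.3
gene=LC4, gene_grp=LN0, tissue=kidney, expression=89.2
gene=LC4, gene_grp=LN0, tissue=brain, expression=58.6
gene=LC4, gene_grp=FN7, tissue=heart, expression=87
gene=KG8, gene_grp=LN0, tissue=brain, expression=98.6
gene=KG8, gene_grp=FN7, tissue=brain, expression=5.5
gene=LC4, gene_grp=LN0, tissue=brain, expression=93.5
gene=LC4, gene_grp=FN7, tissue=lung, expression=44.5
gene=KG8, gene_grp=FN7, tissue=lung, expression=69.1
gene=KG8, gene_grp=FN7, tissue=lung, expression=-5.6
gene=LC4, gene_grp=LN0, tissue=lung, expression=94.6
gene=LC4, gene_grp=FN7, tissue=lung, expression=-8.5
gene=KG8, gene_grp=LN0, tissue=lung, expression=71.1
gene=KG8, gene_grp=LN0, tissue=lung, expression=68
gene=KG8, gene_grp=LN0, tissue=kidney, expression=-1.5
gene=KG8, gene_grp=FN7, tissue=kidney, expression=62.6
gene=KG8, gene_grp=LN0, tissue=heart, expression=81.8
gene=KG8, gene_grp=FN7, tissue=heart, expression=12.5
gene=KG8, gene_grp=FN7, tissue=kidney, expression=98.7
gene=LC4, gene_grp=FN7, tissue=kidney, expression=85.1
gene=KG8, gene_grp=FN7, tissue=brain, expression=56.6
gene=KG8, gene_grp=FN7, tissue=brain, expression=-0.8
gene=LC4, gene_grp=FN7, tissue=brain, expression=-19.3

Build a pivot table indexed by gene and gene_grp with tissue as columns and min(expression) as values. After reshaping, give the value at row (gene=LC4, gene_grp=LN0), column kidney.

Rows with gene=LC4, gene_grp=LN0 and tissue=kidney: expression values are 51.2, 4.7, 46.4, 11.6, 89.2.
min(51.2, 4.7, 46.4, 11.6, 89.2) = 4.7.

4.7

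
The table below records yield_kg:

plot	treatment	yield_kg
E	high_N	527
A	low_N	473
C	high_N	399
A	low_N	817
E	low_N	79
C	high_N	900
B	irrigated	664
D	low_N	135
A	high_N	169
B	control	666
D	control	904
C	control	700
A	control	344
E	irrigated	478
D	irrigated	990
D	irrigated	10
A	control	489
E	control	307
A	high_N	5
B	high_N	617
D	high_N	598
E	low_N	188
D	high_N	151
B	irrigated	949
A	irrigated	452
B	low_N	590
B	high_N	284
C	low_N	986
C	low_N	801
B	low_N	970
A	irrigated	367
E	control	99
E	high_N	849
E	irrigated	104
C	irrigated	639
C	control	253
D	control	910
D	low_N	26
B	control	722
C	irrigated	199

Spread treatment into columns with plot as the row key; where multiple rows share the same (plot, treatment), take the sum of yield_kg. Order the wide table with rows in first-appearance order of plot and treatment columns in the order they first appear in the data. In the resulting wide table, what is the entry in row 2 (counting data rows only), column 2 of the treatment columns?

1290

With rows in first-appearance order of plot, row 2 is plot=A. treatment columns in first-appearance order: high_N, low_N, irrigated, control; column 2 is low_N.
Long rows with plot=A, treatment=low_N: 473 + 817 = 1290.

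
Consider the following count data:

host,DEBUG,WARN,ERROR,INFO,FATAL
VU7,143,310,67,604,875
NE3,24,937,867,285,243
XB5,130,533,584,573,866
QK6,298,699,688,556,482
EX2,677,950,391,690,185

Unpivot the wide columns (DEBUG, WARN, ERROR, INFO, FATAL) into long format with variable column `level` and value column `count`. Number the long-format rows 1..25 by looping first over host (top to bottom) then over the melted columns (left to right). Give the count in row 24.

25 rows total (5 × 5). Row 24: index ⌊(24-1)/5⌋ = 4 into host → EX2; (24-1) mod 5 = 3 into the melted columns → INFO.
So row 24 is (EX2, INFO, 690); count = 690.

690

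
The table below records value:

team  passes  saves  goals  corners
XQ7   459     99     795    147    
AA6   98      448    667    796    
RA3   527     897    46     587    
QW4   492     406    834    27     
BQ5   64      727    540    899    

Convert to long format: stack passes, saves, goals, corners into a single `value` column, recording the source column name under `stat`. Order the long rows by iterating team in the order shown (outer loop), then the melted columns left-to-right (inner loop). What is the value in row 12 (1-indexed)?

587

20 rows total (5 × 4). Row 12: index ⌊(12-1)/4⌋ = 2 into team → RA3; (12-1) mod 4 = 3 into the melted columns → corners.
So row 12 is (RA3, corners, 587); value = 587.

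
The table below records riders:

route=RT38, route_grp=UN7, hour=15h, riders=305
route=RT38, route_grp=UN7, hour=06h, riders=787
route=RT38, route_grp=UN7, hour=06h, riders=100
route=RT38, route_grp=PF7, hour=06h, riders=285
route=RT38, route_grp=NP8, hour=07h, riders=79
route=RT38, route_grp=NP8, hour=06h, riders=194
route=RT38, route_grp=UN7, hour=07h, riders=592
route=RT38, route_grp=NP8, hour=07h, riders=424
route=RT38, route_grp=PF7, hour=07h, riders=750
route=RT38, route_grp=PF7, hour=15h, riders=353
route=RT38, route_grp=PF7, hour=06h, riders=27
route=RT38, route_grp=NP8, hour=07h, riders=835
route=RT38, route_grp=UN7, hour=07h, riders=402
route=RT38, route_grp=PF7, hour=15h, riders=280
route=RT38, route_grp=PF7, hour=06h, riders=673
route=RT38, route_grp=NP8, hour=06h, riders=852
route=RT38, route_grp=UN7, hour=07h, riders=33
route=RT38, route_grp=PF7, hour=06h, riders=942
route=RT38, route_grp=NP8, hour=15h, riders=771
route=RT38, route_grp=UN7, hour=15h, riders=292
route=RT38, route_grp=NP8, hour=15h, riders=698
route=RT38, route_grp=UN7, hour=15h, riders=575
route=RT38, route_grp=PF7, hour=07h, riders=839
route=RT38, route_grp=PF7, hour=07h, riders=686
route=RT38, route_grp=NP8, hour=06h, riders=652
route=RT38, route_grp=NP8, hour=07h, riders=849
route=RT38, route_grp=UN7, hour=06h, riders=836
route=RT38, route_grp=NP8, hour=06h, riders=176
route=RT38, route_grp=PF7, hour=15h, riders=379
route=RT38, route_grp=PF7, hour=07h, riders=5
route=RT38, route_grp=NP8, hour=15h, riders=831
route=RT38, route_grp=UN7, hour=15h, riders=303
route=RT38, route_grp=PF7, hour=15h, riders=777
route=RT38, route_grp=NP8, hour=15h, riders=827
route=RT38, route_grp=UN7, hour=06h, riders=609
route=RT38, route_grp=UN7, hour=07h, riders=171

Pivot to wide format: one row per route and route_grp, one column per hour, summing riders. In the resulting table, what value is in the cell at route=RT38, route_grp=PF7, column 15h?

1789

Rows with route=RT38, route_grp=PF7 and hour=15h: riders values are 353, 280, 379, 777.
353 + 280 + 379 + 777 = 1789.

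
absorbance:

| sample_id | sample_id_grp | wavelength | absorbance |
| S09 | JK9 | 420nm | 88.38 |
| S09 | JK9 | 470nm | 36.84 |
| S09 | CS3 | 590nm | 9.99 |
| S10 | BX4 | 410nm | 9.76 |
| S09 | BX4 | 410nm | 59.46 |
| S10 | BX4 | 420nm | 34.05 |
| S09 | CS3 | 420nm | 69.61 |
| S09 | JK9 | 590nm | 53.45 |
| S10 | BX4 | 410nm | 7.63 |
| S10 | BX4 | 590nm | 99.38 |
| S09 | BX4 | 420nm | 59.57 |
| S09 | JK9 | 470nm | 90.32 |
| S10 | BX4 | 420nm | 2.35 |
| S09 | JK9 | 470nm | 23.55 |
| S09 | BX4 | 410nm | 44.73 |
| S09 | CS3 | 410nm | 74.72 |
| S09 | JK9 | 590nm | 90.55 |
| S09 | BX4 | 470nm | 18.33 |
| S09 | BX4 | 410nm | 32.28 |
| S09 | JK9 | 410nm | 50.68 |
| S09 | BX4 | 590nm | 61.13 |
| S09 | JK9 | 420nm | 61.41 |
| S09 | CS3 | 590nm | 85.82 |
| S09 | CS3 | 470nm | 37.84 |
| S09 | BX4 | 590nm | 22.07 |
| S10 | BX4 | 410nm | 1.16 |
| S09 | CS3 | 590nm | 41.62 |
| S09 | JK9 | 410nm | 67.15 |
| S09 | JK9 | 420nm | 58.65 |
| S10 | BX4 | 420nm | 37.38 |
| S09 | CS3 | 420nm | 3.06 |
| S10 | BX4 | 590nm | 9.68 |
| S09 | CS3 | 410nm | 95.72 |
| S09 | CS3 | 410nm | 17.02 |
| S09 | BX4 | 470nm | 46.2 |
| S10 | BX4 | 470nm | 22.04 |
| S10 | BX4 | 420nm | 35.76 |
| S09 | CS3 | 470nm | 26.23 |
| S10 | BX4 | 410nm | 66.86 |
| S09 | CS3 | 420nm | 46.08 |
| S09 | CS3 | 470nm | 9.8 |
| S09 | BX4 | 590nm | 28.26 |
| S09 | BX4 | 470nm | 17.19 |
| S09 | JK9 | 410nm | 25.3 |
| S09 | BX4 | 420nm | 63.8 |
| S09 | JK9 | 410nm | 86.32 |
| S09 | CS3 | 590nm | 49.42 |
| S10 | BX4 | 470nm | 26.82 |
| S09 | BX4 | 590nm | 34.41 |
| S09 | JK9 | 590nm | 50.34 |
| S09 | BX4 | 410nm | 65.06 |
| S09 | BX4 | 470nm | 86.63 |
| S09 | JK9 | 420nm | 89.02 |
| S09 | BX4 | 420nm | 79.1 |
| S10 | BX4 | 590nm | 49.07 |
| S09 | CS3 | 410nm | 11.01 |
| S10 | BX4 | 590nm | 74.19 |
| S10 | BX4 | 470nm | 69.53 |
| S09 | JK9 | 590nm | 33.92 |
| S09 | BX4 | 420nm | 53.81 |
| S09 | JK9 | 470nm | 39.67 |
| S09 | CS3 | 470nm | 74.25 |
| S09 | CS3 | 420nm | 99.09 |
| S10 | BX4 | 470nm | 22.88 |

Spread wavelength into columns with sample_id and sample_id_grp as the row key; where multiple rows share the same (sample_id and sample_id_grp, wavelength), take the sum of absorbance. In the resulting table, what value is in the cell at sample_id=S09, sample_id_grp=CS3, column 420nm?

Rows with sample_id=S09, sample_id_grp=CS3 and wavelength=420nm: absorbance values are 69.61, 3.06, 46.08, 99.09.
69.61 + 3.06 + 46.08 + 99.09 = 217.84.

217.84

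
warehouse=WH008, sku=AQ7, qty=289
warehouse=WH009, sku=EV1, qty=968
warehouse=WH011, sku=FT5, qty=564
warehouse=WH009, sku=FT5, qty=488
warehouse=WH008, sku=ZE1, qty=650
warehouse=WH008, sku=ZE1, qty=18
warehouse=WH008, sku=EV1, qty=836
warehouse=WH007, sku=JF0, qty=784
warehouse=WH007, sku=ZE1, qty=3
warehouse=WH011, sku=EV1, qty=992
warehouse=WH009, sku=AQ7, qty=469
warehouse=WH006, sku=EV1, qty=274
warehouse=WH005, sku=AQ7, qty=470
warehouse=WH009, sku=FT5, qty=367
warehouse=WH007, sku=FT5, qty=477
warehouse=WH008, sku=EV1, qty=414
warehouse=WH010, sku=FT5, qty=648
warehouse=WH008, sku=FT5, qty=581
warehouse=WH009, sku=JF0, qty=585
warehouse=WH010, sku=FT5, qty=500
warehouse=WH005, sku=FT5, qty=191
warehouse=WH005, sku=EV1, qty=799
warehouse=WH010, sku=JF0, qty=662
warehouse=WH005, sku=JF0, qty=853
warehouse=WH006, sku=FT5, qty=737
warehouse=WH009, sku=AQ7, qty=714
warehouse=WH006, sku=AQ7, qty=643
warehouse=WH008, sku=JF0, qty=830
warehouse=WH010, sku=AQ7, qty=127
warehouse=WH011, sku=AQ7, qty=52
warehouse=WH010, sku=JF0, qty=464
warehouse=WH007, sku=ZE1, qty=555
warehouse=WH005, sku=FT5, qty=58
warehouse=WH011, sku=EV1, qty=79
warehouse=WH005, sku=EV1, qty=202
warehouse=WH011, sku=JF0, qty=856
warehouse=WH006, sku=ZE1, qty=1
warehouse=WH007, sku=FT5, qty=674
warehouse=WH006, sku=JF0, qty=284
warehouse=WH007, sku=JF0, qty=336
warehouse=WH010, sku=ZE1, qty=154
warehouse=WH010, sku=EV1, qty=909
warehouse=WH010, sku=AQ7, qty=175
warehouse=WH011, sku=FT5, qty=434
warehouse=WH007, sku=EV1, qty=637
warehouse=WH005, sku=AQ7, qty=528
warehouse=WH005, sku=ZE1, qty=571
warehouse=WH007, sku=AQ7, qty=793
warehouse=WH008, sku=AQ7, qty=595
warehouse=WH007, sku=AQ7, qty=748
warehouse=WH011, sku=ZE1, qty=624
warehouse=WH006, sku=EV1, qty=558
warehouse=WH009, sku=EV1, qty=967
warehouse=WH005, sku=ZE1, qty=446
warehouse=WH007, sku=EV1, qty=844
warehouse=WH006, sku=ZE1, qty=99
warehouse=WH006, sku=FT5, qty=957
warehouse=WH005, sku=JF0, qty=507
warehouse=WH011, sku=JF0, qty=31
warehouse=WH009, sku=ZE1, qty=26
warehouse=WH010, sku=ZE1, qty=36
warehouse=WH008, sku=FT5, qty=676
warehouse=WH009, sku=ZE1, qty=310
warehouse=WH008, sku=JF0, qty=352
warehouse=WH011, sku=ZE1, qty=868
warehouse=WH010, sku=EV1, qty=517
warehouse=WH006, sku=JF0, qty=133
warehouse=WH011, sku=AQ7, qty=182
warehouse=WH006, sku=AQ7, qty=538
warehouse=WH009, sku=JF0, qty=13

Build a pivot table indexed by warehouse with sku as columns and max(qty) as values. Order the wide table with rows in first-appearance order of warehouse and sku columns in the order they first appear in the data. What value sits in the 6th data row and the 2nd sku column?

With rows in first-appearance order of warehouse, row 6 is warehouse=WH005. sku columns in first-appearance order: AQ7, EV1, FT5, ZE1, JF0; column 2 is EV1.
Long rows with warehouse=WH005, sku=EV1: max(799, 202) = 799.

799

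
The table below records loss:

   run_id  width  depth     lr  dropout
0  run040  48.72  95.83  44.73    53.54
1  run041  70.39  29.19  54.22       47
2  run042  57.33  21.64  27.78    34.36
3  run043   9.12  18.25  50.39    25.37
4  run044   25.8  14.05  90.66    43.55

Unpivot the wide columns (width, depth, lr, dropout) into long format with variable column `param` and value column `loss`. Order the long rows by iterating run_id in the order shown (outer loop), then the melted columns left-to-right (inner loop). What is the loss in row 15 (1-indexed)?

50.39

20 rows total (5 × 4). Row 15: index ⌊(15-1)/4⌋ = 3 into run_id → run043; (15-1) mod 4 = 2 into the melted columns → lr.
So row 15 is (run043, lr, 50.39); loss = 50.39.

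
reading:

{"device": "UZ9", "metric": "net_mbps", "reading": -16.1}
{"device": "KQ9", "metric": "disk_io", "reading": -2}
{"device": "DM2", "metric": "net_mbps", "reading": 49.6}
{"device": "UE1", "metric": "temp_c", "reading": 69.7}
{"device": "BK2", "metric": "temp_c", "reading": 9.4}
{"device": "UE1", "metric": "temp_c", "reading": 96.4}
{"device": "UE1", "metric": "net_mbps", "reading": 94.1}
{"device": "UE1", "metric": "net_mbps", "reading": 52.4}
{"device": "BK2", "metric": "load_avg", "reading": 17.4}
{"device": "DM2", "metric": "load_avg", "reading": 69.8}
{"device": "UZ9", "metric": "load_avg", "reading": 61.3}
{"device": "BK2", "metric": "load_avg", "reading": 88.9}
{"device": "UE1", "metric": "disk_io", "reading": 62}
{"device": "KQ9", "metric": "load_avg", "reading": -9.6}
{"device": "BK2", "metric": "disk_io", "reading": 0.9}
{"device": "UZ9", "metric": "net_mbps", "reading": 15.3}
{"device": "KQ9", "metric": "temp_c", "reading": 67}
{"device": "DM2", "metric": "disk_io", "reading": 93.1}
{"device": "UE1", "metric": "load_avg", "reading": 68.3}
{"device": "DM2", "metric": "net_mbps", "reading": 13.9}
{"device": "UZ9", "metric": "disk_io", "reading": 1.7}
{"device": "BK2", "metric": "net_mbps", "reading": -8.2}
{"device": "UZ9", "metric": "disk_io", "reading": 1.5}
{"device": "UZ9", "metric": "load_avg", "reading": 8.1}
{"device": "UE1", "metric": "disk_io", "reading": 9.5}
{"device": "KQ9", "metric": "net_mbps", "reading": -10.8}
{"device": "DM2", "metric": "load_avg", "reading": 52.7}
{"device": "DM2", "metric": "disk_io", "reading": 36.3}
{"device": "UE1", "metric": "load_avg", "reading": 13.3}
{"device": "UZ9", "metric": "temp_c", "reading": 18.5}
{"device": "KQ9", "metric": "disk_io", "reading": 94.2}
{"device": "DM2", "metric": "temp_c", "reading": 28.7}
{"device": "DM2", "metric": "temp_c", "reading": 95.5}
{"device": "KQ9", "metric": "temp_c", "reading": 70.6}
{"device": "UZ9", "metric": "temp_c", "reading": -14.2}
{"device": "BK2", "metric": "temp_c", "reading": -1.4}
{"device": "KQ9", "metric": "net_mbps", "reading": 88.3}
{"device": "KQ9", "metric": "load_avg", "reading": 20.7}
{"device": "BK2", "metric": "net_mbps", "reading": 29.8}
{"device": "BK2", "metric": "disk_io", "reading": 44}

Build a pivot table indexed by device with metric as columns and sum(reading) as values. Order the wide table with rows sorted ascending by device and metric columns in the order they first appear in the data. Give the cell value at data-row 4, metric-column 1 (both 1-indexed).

With rows sorted ascending by device, row 4 is device=UE1. metric columns in first-appearance order: net_mbps, disk_io, temp_c, load_avg; column 1 is net_mbps.
Long rows with device=UE1, metric=net_mbps: 94.1 + 52.4 = 146.5.

146.5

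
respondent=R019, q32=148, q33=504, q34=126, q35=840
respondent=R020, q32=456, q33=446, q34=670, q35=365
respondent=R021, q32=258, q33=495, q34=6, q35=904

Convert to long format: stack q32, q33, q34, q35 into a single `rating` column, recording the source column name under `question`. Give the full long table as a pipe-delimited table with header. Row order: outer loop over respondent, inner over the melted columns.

Each (respondent, column) pair becomes one row: 3 × 4 = 12 rows.
For example, (R019, q32) → rating=148.

| respondent | question | rating |
| R019 | q32 | 148 |
| R019 | q33 | 504 |
| R019 | q34 | 126 |
| R019 | q35 | 840 |
| R020 | q32 | 456 |
| R020 | q33 | 446 |
| R020 | q34 | 670 |
| R020 | q35 | 365 |
| R021 | q32 | 258 |
| R021 | q33 | 495 |
| R021 | q34 | 6 |
| R021 | q35 | 904 |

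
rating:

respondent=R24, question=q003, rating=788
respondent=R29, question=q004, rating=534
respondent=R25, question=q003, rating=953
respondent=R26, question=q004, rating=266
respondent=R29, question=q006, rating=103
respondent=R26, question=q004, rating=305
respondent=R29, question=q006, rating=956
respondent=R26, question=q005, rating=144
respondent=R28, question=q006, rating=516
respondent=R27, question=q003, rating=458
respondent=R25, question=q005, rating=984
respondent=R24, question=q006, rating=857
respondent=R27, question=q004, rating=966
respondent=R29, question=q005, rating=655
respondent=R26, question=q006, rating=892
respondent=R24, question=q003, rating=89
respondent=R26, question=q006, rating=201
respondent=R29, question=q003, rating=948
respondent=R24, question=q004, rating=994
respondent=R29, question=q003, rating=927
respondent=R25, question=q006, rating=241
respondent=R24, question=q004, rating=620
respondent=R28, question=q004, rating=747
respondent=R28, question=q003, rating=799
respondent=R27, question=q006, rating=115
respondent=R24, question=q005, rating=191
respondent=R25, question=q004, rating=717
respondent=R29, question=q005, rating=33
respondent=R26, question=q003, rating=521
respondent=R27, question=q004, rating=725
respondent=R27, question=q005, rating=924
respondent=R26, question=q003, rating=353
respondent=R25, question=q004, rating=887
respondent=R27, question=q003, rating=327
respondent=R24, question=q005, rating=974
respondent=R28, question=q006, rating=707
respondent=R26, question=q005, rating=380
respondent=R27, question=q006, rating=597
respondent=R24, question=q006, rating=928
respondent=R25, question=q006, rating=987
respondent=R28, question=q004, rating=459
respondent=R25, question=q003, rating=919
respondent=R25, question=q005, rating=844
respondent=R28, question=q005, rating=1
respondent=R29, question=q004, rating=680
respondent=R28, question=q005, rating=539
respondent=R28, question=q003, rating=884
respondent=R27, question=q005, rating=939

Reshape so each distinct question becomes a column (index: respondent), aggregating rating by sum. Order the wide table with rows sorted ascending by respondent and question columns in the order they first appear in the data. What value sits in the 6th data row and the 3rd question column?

1059

With rows sorted ascending by respondent, row 6 is respondent=R29. question columns in first-appearance order: q003, q004, q006, q005; column 3 is q006.
Long rows with respondent=R29, question=q006: 103 + 956 = 1059.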